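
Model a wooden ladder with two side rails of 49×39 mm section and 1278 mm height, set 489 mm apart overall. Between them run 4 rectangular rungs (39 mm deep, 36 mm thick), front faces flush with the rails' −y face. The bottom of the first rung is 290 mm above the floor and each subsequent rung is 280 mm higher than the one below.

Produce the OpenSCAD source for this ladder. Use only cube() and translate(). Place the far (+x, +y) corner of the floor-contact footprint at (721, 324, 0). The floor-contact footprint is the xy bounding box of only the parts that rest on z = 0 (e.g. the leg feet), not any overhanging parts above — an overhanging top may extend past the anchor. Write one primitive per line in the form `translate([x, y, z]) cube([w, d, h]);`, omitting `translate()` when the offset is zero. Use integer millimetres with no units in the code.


translate([232, 285, 0]) cube([49, 39, 1278]);
translate([672, 285, 0]) cube([49, 39, 1278]);
translate([281, 285, 290]) cube([391, 39, 36]);
translate([281, 285, 570]) cube([391, 39, 36]);
translate([281, 285, 850]) cube([391, 39, 36]);
translate([281, 285, 1130]) cube([391, 39, 36]);


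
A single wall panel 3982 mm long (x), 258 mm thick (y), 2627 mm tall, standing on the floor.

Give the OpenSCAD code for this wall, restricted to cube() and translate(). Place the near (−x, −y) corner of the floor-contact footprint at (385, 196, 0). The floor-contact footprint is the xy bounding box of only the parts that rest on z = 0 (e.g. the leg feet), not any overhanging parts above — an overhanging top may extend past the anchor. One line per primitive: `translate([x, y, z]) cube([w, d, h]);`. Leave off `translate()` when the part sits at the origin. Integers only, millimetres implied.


translate([385, 196, 0]) cube([3982, 258, 2627]);


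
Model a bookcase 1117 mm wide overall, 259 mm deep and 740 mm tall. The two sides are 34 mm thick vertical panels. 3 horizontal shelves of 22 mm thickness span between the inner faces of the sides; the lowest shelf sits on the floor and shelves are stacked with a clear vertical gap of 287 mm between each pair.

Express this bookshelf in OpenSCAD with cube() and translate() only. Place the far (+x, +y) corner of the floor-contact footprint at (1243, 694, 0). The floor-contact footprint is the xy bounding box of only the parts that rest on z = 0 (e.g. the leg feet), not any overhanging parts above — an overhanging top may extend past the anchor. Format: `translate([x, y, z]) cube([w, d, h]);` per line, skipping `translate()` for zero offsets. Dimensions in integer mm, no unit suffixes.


translate([126, 435, 0]) cube([34, 259, 740]);
translate([1209, 435, 0]) cube([34, 259, 740]);
translate([160, 435, 0]) cube([1049, 259, 22]);
translate([160, 435, 309]) cube([1049, 259, 22]);
translate([160, 435, 618]) cube([1049, 259, 22]);


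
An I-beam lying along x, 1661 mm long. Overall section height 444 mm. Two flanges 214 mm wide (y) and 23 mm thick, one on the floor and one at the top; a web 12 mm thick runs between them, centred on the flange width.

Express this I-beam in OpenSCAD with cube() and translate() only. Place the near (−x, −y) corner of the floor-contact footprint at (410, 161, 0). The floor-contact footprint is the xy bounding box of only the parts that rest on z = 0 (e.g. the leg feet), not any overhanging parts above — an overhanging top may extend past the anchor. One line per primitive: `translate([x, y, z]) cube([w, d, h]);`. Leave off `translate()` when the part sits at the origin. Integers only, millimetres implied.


translate([410, 161, 0]) cube([1661, 214, 23]);
translate([410, 262, 23]) cube([1661, 12, 398]);
translate([410, 161, 421]) cube([1661, 214, 23]);


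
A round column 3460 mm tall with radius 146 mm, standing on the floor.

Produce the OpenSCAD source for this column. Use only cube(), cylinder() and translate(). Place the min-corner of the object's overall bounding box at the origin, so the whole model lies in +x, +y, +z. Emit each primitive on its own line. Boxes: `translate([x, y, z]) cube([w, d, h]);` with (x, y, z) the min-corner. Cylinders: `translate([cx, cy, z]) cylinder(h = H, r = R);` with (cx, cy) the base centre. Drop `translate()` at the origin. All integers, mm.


translate([146, 146, 0]) cylinder(h = 3460, r = 146);


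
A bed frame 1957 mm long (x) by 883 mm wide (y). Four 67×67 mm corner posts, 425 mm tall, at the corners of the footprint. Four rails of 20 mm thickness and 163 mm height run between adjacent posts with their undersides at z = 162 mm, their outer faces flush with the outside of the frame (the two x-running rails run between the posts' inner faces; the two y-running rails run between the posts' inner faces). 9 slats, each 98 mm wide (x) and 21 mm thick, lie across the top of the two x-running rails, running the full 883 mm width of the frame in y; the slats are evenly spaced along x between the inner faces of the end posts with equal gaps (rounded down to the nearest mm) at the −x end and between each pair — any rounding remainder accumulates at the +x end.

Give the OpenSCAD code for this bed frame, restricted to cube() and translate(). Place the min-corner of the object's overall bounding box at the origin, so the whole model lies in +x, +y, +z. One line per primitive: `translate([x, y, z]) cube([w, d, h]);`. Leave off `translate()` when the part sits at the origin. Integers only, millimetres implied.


// slat z = rail_z + rail_h = 162 + 163 = 325
// slat gap = ⌊(1823 − 9·98) / 10⌋ = 94
cube([67, 67, 425]);
translate([0, 816, 0]) cube([67, 67, 425]);
translate([1890, 0, 0]) cube([67, 67, 425]);
translate([1890, 816, 0]) cube([67, 67, 425]);
translate([67, 0, 162]) cube([1823, 20, 163]);
translate([67, 863, 162]) cube([1823, 20, 163]);
translate([0, 67, 162]) cube([20, 749, 163]);
translate([1937, 67, 162]) cube([20, 749, 163]);
translate([161, 0, 325]) cube([98, 883, 21]);
translate([353, 0, 325]) cube([98, 883, 21]);
translate([545, 0, 325]) cube([98, 883, 21]);
translate([737, 0, 325]) cube([98, 883, 21]);
translate([929, 0, 325]) cube([98, 883, 21]);
translate([1121, 0, 325]) cube([98, 883, 21]);
translate([1313, 0, 325]) cube([98, 883, 21]);
translate([1505, 0, 325]) cube([98, 883, 21]);
translate([1697, 0, 325]) cube([98, 883, 21]);


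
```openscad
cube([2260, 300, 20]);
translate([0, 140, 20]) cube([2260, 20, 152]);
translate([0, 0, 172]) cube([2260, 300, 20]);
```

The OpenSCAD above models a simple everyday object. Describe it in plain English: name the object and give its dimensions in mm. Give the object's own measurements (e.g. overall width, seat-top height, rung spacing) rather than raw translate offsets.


An I-beam lying along x, 2260 mm long. Overall section height 192 mm. Two flanges 300 mm wide (y) and 20 mm thick, one on the floor and one at the top; a web 20 mm thick runs between them, centred on the flange width.


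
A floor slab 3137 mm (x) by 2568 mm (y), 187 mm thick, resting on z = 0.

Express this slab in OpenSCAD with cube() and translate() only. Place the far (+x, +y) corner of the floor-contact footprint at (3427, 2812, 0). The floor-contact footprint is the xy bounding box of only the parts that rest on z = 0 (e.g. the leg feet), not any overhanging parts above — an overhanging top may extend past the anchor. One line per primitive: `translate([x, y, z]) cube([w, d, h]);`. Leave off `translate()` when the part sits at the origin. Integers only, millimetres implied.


translate([290, 244, 0]) cube([3137, 2568, 187]);


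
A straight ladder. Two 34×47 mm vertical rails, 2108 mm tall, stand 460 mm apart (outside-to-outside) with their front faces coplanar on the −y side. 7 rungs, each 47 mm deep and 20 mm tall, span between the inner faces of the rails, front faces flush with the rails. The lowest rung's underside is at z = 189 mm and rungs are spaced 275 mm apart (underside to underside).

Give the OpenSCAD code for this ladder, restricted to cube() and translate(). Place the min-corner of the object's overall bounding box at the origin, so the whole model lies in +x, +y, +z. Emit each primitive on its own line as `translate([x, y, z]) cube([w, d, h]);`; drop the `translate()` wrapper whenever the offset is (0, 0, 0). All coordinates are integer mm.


cube([34, 47, 2108]);
translate([426, 0, 0]) cube([34, 47, 2108]);
translate([34, 0, 189]) cube([392, 47, 20]);
translate([34, 0, 464]) cube([392, 47, 20]);
translate([34, 0, 739]) cube([392, 47, 20]);
translate([34, 0, 1014]) cube([392, 47, 20]);
translate([34, 0, 1289]) cube([392, 47, 20]);
translate([34, 0, 1564]) cube([392, 47, 20]);
translate([34, 0, 1839]) cube([392, 47, 20]);


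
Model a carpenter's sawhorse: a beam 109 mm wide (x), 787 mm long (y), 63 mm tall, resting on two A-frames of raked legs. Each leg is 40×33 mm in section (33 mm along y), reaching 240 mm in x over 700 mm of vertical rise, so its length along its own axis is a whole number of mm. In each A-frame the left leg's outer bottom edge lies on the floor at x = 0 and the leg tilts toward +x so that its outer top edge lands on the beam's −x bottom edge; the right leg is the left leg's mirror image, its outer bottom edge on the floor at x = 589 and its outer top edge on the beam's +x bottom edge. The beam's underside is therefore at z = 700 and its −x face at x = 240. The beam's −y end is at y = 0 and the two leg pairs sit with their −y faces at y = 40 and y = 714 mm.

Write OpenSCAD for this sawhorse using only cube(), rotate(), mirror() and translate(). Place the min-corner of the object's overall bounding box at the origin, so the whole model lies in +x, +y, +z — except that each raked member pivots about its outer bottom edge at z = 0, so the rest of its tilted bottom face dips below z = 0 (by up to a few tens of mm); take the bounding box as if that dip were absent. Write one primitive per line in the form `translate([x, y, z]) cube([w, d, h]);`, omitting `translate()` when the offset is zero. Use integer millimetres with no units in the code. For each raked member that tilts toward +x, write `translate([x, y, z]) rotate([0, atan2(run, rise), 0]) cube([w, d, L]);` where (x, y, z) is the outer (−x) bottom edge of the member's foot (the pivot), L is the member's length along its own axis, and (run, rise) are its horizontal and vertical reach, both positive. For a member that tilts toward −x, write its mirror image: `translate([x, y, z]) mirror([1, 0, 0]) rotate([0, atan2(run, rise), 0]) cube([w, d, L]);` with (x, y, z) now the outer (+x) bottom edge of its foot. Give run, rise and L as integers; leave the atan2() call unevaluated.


translate([240, 0, 700]) cube([109, 787, 63]);
translate([0, 40, 0]) rotate([0, atan2(240, 700), 0]) cube([40, 33, 740]);
translate([589, 40, 0]) mirror([1, 0, 0]) rotate([0, atan2(240, 700), 0]) cube([40, 33, 740]);
translate([0, 714, 0]) rotate([0, atan2(240, 700), 0]) cube([40, 33, 740]);
translate([589, 714, 0]) mirror([1, 0, 0]) rotate([0, atan2(240, 700), 0]) cube([40, 33, 740]);


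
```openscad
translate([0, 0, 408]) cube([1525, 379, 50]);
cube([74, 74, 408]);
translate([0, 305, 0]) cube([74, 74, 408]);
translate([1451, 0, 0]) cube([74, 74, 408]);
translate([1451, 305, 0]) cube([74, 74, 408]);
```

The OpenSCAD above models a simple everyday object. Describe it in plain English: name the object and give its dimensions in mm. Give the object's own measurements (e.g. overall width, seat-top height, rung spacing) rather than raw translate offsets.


A bench: a 1525×379 mm seat slab, 50 mm thick, top at z = 458 mm, on four 74×74 mm square legs flush with the seat corners and standing on z = 0.


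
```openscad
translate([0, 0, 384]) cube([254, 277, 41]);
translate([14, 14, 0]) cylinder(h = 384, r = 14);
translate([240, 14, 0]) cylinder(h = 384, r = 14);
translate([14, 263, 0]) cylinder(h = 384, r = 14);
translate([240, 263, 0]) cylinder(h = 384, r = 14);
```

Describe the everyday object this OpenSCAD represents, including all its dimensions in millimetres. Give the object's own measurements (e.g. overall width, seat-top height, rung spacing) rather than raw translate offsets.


A simple wooden stool: a rectangular seat 254 mm (x) by 277 mm (y), 41 mm thick, top face at z = 425 mm, on four round legs, each 28 mm in diameter. The legs rest on z = 0, each leg's axis is inset half a diameter from the nearest pair of seat edges (so the leg's bounding box is flush with the corner).


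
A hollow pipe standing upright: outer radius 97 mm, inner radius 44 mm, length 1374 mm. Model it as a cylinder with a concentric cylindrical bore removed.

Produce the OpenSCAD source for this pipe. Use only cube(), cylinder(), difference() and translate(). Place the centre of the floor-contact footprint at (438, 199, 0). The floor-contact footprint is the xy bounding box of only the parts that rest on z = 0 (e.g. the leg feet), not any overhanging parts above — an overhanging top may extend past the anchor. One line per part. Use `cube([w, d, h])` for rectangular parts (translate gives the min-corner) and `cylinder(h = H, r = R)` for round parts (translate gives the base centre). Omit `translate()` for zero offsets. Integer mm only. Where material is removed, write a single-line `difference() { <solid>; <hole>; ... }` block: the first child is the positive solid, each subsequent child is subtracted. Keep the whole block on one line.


difference() { translate([438, 199, 0]) cylinder(h = 1374, r = 97); translate([438, 199, 0]) cylinder(h = 1374, r = 44); }


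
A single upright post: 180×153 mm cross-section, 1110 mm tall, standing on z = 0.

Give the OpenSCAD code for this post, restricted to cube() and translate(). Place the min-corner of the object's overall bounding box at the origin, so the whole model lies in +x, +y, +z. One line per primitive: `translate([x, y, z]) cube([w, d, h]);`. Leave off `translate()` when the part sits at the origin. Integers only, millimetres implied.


cube([180, 153, 1110]);


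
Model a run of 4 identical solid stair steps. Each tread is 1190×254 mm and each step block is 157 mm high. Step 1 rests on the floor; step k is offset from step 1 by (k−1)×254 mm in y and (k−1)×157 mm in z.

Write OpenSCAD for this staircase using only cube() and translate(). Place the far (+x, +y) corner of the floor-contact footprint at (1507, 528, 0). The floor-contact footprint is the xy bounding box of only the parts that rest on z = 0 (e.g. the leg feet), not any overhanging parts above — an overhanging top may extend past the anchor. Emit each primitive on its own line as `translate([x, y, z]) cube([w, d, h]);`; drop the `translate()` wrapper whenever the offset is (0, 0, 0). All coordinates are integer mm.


translate([317, 274, 0]) cube([1190, 254, 157]);
translate([317, 528, 157]) cube([1190, 254, 157]);
translate([317, 782, 314]) cube([1190, 254, 157]);
translate([317, 1036, 471]) cube([1190, 254, 157]);


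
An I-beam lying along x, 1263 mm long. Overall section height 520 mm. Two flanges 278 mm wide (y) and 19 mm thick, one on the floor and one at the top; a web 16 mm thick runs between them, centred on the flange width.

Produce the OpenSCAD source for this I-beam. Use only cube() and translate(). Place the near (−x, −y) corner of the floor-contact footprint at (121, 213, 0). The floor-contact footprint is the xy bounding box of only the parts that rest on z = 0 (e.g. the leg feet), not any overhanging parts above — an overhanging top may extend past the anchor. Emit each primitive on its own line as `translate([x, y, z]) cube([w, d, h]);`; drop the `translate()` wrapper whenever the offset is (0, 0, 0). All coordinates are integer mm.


translate([121, 213, 0]) cube([1263, 278, 19]);
translate([121, 344, 19]) cube([1263, 16, 482]);
translate([121, 213, 501]) cube([1263, 278, 19]);


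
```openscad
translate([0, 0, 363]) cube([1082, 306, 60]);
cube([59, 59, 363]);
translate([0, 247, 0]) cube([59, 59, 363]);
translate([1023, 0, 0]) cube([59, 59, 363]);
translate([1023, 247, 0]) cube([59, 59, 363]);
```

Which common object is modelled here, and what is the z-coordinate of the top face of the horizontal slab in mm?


A bench. The seat-top height is 423 mm.

A long slab on four corner posts — a bench. The slab sits at z = 363 with thickness 60, so the top is 363 + 60 = 423 mm.


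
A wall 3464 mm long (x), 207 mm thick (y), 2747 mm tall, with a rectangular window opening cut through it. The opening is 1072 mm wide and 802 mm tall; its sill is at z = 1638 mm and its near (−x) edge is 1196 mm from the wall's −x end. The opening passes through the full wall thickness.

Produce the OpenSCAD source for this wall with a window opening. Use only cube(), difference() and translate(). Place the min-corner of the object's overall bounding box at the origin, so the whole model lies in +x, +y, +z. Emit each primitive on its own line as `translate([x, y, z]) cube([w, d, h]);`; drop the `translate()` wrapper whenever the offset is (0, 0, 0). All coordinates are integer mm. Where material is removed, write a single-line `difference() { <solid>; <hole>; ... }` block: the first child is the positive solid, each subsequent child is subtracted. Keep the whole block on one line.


difference() { cube([3464, 207, 2747]); translate([1196, 0, 1638]) cube([1072, 207, 802]); }


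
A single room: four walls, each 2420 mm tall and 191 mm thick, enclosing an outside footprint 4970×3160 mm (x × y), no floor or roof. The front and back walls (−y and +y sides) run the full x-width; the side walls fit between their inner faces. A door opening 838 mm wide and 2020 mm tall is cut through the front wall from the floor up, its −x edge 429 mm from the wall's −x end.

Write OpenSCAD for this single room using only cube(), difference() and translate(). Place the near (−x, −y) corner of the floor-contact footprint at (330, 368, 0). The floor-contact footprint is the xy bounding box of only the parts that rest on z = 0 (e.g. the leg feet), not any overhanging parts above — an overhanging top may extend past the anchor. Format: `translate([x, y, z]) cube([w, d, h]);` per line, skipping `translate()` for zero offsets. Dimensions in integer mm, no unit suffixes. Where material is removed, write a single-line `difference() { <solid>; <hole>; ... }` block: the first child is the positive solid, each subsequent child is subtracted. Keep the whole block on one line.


difference() { translate([330, 368, 0]) cube([4970, 191, 2420]); translate([759, 368, 0]) cube([838, 191, 2020]); }
translate([330, 3337, 0]) cube([4970, 191, 2420]);
translate([330, 559, 0]) cube([191, 2778, 2420]);
translate([5109, 559, 0]) cube([191, 2778, 2420]);


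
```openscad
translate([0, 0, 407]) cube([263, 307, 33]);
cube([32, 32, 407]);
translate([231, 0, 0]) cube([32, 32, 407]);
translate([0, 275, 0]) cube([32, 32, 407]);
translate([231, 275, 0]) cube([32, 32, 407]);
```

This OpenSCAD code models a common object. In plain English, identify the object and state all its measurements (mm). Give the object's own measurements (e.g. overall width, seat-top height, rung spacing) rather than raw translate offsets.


A simple wooden stool: a rectangular seat 263 mm (x) by 307 mm (y), 33 mm thick, top face at z = 440 mm, on four square legs, each 32×32 mm in cross-section. The legs rest on z = 0, each flush with a corner of the seat.


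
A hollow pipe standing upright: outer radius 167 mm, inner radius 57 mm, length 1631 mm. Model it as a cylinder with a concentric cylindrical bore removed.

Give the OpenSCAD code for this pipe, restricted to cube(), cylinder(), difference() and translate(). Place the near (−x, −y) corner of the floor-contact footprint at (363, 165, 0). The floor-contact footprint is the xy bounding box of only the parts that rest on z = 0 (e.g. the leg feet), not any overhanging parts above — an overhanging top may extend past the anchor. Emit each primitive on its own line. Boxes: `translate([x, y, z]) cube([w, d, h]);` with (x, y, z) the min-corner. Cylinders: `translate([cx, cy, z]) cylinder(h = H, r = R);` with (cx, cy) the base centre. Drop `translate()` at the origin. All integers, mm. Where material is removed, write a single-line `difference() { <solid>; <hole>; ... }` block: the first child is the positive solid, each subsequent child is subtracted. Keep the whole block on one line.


difference() { translate([530, 332, 0]) cylinder(h = 1631, r = 167); translate([530, 332, 0]) cylinder(h = 1631, r = 57); }


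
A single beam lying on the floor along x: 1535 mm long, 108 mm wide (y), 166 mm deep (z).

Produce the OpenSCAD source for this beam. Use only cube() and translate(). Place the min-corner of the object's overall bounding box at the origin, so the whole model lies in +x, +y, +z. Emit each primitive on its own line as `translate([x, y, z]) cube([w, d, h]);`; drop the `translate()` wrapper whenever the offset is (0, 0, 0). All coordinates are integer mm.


cube([1535, 108, 166]);


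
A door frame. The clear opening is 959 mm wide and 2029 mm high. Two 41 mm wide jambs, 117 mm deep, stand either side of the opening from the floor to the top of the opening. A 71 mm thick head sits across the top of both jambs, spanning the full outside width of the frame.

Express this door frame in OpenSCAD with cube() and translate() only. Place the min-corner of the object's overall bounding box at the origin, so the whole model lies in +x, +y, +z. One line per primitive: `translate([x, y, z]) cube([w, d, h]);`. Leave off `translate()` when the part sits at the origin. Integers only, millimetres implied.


cube([41, 117, 2029]);
translate([1000, 0, 0]) cube([41, 117, 2029]);
translate([0, 0, 2029]) cube([1041, 117, 71]);


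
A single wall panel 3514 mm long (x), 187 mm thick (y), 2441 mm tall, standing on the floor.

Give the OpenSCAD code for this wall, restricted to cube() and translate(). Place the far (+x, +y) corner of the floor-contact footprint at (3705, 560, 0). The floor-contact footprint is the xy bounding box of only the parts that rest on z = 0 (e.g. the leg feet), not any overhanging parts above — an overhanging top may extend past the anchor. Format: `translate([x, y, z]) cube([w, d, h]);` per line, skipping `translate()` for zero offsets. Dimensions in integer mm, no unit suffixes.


translate([191, 373, 0]) cube([3514, 187, 2441]);


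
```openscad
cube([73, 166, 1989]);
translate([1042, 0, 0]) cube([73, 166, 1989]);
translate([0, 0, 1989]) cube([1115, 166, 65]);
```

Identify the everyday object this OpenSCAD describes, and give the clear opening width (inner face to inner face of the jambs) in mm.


A door frame. The clear opening width is 969 mm.

Two 1989 mm tall posts with a header on top — a door frame. The left jamb is 73 mm wide at x = 0; the right jamb starts at x = 1042. The clear opening is 1042 − 73 = 969 mm.


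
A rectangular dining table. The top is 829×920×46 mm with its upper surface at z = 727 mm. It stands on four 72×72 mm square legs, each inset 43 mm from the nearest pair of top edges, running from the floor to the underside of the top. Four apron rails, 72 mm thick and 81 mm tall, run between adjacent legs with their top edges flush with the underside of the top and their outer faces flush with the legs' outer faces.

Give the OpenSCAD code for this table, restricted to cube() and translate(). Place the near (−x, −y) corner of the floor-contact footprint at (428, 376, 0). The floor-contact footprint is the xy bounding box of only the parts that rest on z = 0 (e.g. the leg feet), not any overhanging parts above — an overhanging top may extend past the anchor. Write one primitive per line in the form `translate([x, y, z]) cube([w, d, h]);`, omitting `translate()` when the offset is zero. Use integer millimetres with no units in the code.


translate([385, 333, 681]) cube([829, 920, 46]);
translate([428, 376, 0]) cube([72, 72, 681]);
translate([1099, 376, 0]) cube([72, 72, 681]);
translate([428, 1138, 0]) cube([72, 72, 681]);
translate([1099, 1138, 0]) cube([72, 72, 681]);
translate([500, 376, 600]) cube([599, 72, 81]);
translate([500, 1138, 600]) cube([599, 72, 81]);
translate([428, 448, 600]) cube([72, 690, 81]);
translate([1099, 448, 600]) cube([72, 690, 81]);


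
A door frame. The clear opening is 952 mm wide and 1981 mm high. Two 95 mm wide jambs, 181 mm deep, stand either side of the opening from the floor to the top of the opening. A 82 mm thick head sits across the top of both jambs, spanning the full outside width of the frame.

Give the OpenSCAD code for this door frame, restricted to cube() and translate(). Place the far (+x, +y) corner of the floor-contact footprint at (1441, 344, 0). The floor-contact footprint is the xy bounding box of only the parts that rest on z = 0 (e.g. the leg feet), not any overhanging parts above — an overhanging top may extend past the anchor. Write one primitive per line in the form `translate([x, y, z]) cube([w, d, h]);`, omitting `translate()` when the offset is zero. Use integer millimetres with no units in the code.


translate([299, 163, 0]) cube([95, 181, 1981]);
translate([1346, 163, 0]) cube([95, 181, 1981]);
translate([299, 163, 1981]) cube([1142, 181, 82]);


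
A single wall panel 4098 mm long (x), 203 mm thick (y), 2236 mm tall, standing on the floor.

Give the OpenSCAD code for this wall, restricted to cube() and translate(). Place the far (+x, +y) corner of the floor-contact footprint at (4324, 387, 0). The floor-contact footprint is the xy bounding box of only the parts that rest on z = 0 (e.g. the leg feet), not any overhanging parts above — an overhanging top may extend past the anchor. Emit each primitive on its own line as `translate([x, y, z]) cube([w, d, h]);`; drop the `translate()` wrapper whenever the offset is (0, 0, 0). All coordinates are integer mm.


translate([226, 184, 0]) cube([4098, 203, 2236]);


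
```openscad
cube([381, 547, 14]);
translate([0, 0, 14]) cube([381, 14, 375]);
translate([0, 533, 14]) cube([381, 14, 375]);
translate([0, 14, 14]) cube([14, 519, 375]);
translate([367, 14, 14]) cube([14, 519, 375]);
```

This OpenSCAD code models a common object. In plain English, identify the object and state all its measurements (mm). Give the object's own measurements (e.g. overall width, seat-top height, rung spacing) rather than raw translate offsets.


An open-topped rectangular box: outside dimensions 381×547×389 mm, with a uniform wall and base thickness of 14 mm. The base is a full 381×547 slab on the floor; four walls sit on top of the base. The front and back walls (the −y and +y sides) span the full width; the two side walls fit between them.


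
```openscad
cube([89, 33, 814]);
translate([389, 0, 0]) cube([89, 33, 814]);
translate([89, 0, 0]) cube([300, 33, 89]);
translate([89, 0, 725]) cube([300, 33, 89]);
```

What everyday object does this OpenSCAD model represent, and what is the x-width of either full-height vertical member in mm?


A picture frame. The border width is 89 mm.

Four thin pieces enclosing a rectangular opening — a picture frame. The two full-height stiles are 814 mm tall; the top rail sits at z = 725 and is 89 mm tall, so the border above the opening is 814 − 725 = 89 mm, matching the stile x-width.


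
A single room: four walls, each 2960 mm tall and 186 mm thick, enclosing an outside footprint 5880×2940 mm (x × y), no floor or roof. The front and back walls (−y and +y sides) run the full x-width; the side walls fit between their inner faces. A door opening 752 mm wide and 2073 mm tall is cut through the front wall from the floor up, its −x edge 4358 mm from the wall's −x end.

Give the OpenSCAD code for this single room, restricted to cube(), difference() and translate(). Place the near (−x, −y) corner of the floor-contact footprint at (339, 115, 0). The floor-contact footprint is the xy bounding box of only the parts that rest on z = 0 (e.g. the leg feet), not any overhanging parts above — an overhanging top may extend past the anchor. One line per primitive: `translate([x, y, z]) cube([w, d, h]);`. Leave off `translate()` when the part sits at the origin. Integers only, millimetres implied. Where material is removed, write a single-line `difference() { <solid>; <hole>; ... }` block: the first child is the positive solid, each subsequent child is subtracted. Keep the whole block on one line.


difference() { translate([339, 115, 0]) cube([5880, 186, 2960]); translate([4697, 115, 0]) cube([752, 186, 2073]); }
translate([339, 2869, 0]) cube([5880, 186, 2960]);
translate([339, 301, 0]) cube([186, 2568, 2960]);
translate([6033, 301, 0]) cube([186, 2568, 2960]);


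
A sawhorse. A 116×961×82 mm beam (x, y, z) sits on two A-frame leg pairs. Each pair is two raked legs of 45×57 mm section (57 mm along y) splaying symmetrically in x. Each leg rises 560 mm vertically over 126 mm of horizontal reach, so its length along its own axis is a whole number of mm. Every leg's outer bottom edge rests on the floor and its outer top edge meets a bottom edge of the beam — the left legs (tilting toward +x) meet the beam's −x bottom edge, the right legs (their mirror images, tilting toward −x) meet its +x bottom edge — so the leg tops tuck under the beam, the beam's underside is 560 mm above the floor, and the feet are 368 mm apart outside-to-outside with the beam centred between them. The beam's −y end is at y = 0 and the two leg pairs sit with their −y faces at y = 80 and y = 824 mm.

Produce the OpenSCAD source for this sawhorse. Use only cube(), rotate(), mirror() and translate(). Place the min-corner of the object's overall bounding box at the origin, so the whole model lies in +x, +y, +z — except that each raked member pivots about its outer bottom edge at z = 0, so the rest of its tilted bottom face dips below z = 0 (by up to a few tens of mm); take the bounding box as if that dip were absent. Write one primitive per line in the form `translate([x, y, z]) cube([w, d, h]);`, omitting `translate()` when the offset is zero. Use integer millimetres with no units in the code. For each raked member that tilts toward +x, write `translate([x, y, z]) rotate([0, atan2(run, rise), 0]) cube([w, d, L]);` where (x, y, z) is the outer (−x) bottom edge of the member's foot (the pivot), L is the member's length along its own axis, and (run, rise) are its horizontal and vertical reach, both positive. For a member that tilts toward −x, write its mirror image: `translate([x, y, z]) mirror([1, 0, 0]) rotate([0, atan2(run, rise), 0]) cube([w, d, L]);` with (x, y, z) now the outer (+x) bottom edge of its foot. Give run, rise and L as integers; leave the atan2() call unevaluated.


translate([126, 0, 560]) cube([116, 961, 82]);
translate([0, 80, 0]) rotate([0, atan2(126, 560), 0]) cube([45, 57, 574]);
translate([368, 80, 0]) mirror([1, 0, 0]) rotate([0, atan2(126, 560), 0]) cube([45, 57, 574]);
translate([0, 824, 0]) rotate([0, atan2(126, 560), 0]) cube([45, 57, 574]);
translate([368, 824, 0]) mirror([1, 0, 0]) rotate([0, atan2(126, 560), 0]) cube([45, 57, 574]);


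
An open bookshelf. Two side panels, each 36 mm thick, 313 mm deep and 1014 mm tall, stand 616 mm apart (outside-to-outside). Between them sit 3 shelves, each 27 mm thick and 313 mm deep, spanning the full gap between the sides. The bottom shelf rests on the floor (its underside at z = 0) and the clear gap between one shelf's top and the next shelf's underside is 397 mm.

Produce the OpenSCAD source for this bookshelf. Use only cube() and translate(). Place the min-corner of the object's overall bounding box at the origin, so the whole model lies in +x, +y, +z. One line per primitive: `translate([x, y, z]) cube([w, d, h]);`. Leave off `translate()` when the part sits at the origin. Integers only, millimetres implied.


cube([36, 313, 1014]);
translate([580, 0, 0]) cube([36, 313, 1014]);
translate([36, 0, 0]) cube([544, 313, 27]);
translate([36, 0, 424]) cube([544, 313, 27]);
translate([36, 0, 848]) cube([544, 313, 27]);


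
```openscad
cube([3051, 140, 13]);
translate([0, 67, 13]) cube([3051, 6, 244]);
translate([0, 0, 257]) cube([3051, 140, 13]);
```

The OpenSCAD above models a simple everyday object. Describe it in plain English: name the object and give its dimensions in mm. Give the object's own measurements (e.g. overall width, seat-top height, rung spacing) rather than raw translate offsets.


An I-beam lying along x, 3051 mm long. Overall section height 270 mm. Two flanges 140 mm wide (y) and 13 mm thick, one on the floor and one at the top; a web 6 mm thick runs between them, centred on the flange width.


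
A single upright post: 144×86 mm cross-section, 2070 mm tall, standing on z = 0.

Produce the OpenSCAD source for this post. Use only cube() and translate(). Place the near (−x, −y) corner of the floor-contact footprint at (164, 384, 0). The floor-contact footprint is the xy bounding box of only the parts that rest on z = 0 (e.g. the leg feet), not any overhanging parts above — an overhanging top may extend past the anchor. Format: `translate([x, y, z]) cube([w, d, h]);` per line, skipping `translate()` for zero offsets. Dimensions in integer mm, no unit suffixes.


translate([164, 384, 0]) cube([144, 86, 2070]);


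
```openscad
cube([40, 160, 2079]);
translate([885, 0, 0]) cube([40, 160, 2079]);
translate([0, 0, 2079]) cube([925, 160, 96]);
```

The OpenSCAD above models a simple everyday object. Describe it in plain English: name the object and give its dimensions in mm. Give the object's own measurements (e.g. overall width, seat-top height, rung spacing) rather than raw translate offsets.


A door frame. The clear opening is 845 mm wide and 2079 mm high. Two 40 mm wide jambs, 160 mm deep, stand either side of the opening from the floor to the top of the opening. A 96 mm thick head sits across the top of both jambs, spanning the full outside width of the frame.


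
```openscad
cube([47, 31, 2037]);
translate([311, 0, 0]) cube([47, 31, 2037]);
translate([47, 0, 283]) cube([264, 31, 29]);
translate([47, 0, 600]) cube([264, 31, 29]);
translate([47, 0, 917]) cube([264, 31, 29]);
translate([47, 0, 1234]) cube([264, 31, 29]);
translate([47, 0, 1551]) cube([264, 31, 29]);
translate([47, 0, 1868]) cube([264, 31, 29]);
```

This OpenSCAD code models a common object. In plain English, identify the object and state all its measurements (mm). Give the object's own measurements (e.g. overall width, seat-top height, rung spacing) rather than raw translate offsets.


A straight ladder. Two 47×31 mm vertical rails, 2037 mm tall, stand 358 mm apart (outside-to-outside) with their front faces coplanar on the −y side. 6 rungs, each 31 mm deep and 29 mm tall, span between the inner faces of the rails, front faces flush with the rails. The lowest rung's underside is at z = 283 mm and rungs are spaced 317 mm apart (underside to underside).


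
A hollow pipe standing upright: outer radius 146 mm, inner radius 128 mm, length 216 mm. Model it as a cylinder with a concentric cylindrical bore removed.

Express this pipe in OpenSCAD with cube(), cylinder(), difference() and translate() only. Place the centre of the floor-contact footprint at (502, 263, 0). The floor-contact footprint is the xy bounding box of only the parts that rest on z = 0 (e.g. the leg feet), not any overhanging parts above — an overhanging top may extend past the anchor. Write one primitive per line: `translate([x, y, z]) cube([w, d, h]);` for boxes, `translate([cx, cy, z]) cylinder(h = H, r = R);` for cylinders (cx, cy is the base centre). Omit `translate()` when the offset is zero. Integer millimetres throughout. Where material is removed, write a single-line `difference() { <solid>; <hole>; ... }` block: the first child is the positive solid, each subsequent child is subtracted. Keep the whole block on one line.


difference() { translate([502, 263, 0]) cylinder(h = 216, r = 146); translate([502, 263, 0]) cylinder(h = 216, r = 128); }


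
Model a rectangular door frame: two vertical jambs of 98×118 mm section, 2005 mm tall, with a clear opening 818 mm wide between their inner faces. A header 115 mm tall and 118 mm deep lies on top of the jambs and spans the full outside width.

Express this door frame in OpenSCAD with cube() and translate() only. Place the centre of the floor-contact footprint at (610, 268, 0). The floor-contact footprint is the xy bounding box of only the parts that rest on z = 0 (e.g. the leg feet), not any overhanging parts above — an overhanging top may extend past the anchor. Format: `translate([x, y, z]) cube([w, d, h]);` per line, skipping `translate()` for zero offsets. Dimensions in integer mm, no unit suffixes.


translate([103, 209, 0]) cube([98, 118, 2005]);
translate([1019, 209, 0]) cube([98, 118, 2005]);
translate([103, 209, 2005]) cube([1014, 118, 115]);


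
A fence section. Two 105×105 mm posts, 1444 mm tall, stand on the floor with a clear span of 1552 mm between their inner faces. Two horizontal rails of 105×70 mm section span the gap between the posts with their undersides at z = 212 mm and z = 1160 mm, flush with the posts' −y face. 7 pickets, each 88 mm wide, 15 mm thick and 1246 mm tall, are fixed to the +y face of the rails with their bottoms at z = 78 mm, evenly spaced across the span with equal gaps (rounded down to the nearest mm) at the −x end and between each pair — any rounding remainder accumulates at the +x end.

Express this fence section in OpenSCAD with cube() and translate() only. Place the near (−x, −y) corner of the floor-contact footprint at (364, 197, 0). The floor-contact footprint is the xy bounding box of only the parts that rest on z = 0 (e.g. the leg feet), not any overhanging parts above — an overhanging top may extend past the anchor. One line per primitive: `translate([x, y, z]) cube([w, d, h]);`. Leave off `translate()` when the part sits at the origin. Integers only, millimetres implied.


translate([364, 197, 0]) cube([105, 105, 1444]);
translate([2021, 197, 0]) cube([105, 105, 1444]);
translate([469, 197, 212]) cube([1552, 105, 70]);
translate([469, 197, 1160]) cube([1552, 105, 70]);
translate([586, 302, 78]) cube([88, 15, 1246]);
translate([791, 302, 78]) cube([88, 15, 1246]);
translate([996, 302, 78]) cube([88, 15, 1246]);
translate([1201, 302, 78]) cube([88, 15, 1246]);
translate([1406, 302, 78]) cube([88, 15, 1246]);
translate([1611, 302, 78]) cube([88, 15, 1246]);
translate([1816, 302, 78]) cube([88, 15, 1246]);


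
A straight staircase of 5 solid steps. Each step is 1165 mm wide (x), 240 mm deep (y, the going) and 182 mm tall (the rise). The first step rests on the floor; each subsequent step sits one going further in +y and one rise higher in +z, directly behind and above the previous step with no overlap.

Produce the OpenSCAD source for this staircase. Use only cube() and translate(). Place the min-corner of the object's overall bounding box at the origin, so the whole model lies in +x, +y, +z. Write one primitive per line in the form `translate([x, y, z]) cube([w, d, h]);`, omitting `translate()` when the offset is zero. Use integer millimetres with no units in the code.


cube([1165, 240, 182]);
translate([0, 240, 182]) cube([1165, 240, 182]);
translate([0, 480, 364]) cube([1165, 240, 182]);
translate([0, 720, 546]) cube([1165, 240, 182]);
translate([0, 960, 728]) cube([1165, 240, 182]);


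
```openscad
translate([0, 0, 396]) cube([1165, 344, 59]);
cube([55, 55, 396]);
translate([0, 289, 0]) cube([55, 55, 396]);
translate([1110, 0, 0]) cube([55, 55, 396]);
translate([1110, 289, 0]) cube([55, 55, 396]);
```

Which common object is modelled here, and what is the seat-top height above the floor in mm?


A bench. The seat-top height is 455 mm.

A long slab on four corner posts — a bench. The slab sits at z = 396 with thickness 59, so the top is 396 + 59 = 455 mm.


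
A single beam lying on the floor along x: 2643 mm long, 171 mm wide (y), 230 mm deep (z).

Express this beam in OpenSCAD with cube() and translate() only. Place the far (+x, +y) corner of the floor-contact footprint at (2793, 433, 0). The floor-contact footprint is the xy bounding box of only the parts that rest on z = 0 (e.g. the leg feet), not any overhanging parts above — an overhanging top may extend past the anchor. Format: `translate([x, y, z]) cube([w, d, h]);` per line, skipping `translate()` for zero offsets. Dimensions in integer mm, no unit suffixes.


translate([150, 262, 0]) cube([2643, 171, 230]);
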